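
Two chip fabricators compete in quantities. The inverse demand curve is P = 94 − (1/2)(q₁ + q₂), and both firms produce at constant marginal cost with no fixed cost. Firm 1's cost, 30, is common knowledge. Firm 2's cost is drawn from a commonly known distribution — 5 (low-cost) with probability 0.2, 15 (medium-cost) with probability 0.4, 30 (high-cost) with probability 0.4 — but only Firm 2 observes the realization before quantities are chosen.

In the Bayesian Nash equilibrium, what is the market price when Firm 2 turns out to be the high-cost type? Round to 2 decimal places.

53.17

Type-c best response for Firm 2: q₂(c) = (94 − c) − q₁/2.
Firm 1 maximizes expected profit; its first-order condition is 94 − q₁ − (1/2)E[q₂] − 30 = 0.
Substituting E[q₂] and solving: E[c₂] = 19, so q₁ = (94 − 2·30 + 19)/(3/2) = 35.3333.
q₂(high-cost) = 46.3333, so P = 94 − (1/2)·(35.3333 + 46.3333) = 53.1667.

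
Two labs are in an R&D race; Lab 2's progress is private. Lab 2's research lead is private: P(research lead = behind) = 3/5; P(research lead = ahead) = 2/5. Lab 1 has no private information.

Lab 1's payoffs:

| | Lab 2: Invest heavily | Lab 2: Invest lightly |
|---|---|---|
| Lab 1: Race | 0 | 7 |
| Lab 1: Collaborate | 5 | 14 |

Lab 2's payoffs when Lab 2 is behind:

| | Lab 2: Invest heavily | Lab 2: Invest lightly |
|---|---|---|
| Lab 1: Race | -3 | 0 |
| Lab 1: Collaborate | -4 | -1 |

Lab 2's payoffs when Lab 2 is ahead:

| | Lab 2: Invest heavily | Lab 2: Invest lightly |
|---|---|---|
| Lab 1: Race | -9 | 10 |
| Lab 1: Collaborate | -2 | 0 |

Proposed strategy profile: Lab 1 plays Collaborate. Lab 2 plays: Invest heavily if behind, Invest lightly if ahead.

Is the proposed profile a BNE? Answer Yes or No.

No

A profile is a BNE iff every type of every player is best-responding given beliefs about the other side.
Lab 1 plays Collaborate: E[Collaborate] = 3/5·(5) + 2/5·(14) = 43/5; E[Race] = 14/5. Best-responding. ✓
Lab 2 (research lead behind), facing Collaborate: Invest heavily gives -4, Invest lightly gives -1. Proposed Invest heavily is not best — profitable deviation exists. ✗
Lab 2 (research lead ahead), facing Collaborate: Invest heavily gives -2, Invest lightly gives 0. Proposed Invest lightly is best. ✓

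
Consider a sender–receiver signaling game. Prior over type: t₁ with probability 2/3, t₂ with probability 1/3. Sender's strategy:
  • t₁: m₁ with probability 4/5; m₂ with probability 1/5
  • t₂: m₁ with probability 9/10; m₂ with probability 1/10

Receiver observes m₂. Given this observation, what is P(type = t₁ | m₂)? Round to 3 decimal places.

P(m₂) = (2/3)·(1/5) + (1/3)·(1/10) = 1/6
P(t₁ | m₂) = ((2/3)·(1/5)) / (1/6) = (2/15) / (1/6) = 4/5

0.800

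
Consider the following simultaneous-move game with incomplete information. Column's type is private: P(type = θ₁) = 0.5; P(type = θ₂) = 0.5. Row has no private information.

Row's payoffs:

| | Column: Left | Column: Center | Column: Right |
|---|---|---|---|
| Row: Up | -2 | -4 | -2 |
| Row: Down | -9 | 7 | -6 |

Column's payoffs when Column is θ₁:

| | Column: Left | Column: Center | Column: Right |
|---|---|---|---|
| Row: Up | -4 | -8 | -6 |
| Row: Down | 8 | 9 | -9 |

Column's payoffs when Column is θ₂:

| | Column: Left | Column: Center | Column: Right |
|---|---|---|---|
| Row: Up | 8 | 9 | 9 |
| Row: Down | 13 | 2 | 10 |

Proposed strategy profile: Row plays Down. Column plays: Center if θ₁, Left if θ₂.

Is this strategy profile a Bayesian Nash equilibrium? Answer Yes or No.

Yes

A profile is a BNE iff every type of every player is best-responding given beliefs about the other side.
Row plays Down: E[Down] = 0.5·(7) + 0.5·(-9) = -1; E[Up] = -3. Best-responding. ✓
Column (type θ₁), facing Down: Left gives 8, Center gives 9, Right gives -9. Proposed Center is best. ✓
Column (type θ₂), facing Down: Left gives 13, Center gives 2, Right gives 10. Proposed Left is best. ✓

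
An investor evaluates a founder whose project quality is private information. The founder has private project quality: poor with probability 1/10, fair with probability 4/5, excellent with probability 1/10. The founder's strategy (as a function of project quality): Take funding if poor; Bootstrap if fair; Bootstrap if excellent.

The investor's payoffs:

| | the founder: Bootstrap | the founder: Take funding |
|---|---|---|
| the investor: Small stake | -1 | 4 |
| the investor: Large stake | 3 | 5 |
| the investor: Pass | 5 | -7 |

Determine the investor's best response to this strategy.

Pass

Compute the investor's expected payoff for each action, taking the expectation over the founder's type.
E[Small stake] = 1/10·(4) + 4/5·(-1) + 1/10·(-1) = -1/2
E[Large stake] = 1/10·(5) + 4/5·(3) + 1/10·(3) = 16/5
E[Pass] = 1/10·(-7) + 4/5·(5) + 1/10·(5) = 19/5
Best response: Pass (19/5 is the largest).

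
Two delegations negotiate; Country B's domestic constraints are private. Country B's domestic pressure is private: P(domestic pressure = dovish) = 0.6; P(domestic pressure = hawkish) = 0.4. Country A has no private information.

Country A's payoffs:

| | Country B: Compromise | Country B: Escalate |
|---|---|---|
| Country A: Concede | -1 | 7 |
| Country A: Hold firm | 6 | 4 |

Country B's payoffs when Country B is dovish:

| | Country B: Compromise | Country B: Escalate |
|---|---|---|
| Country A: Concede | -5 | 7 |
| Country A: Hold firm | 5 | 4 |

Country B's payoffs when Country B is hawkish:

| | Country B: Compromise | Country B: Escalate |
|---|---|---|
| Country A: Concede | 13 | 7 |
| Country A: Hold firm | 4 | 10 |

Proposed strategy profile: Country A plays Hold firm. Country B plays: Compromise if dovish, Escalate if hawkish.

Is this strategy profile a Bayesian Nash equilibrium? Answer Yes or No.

A profile is a BNE iff every type of every player is best-responding given beliefs about the other side.
Country A plays Hold firm: E[Hold firm] = 0.6·(6) + 0.4·(4) = 5.2; E[Concede] = 2.2. Best-responding. ✓
Country B (domestic pressure dovish), facing Hold firm: Compromise gives 5, Escalate gives 4. Proposed Compromise is best. ✓
Country B (domestic pressure hawkish), facing Hold firm: Compromise gives 4, Escalate gives 10. Proposed Escalate is best. ✓

Yes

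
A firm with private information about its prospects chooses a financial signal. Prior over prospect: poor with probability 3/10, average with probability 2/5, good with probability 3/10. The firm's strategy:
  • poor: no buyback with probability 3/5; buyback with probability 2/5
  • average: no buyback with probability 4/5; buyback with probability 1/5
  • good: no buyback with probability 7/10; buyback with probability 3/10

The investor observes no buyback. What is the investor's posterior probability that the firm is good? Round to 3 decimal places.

0.296

P(no buyback) = (3/10)·(3/5) + (2/5)·(4/5) + (3/10)·(7/10) = 71/100
P(good | no buyback) = ((3/10)·(7/10)) / (71/100) = (21/100) / (71/100) = 21/71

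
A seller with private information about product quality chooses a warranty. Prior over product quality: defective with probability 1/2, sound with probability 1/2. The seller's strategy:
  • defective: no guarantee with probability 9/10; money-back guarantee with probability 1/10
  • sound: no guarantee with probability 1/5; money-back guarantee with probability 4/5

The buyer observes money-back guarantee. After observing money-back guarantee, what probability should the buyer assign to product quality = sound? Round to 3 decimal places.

0.889

P(money-back guarantee) = (1/2)·(1/10) + (1/2)·(4/5) = 9/20
P(sound | money-back guarantee) = ((1/2)·(4/5)) / (9/20) = (2/5) / (9/20) = 8/9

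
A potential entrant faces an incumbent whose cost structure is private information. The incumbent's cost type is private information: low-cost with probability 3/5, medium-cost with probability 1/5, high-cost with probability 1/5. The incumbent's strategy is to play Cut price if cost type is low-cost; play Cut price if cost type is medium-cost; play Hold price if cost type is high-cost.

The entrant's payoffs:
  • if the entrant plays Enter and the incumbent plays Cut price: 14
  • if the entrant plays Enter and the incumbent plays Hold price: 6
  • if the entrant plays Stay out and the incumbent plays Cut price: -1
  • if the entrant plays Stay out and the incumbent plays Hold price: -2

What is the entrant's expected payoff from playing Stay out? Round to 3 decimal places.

E[Stay out] = 3/5·(-1) + 1/5·(-1) + 1/5·(-2) = (-3/5) + (-1/5) + (-2/5) = -6/5

-1.200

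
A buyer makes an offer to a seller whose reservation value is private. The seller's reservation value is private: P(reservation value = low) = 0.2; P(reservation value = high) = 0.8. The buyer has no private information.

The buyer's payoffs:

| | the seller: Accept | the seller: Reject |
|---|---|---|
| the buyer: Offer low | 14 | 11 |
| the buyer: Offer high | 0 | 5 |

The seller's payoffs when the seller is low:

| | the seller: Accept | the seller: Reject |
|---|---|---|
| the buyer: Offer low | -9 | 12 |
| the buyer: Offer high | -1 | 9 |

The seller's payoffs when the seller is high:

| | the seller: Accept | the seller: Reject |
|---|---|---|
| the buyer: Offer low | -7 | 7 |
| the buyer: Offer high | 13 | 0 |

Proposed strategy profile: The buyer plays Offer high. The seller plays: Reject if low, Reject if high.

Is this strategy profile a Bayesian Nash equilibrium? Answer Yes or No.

A profile is a BNE iff every type of every player is best-responding given beliefs about the other side.
The buyer plays Offer high: E[Offer high] = 0.2·(5) + 0.8·(5) = 5; E[Offer low] = 11. Not best-responding. ✗
The seller (reservation value low), facing Offer high: Accept gives -1, Reject gives 9. Proposed Reject is best. ✓
The seller (reservation value high), facing Offer high: Accept gives 13, Reject gives 0. Proposed Reject is not best — profitable deviation exists. ✗

No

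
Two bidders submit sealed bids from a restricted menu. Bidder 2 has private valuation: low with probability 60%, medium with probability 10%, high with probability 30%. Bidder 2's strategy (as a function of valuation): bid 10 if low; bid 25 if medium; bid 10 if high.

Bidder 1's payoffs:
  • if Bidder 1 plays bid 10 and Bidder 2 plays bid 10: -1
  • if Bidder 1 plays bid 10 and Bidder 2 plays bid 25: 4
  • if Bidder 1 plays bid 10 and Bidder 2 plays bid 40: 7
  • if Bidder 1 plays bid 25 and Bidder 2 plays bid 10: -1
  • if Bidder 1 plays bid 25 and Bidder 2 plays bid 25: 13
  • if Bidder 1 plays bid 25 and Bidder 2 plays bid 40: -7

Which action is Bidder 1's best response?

E[bid 10] = 0.6·(-1) + 0.1·(4) + 0.3·(-1) = -0.5
E[bid 25] = 0.6·(-1) + 0.1·(13) + 0.3·(-1) = 0.4
Best response: bid 25 (0.4 is the largest).

bid 25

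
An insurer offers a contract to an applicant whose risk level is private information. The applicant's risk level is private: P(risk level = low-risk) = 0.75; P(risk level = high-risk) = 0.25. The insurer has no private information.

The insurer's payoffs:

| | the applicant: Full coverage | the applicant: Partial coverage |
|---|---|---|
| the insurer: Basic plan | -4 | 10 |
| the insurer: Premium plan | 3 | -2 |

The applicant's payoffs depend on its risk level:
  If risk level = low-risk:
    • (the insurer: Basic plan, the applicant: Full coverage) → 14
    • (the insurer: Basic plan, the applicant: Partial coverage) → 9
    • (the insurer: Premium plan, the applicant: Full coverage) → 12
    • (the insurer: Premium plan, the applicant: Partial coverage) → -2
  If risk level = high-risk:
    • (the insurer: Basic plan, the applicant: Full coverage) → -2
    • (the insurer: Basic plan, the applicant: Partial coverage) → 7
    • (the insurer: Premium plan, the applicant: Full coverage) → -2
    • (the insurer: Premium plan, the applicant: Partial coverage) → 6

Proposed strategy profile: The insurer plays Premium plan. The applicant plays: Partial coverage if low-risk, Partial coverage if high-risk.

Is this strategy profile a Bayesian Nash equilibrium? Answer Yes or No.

The insurer plays Premium plan: E[Premium plan] = 0.75·(-2) + 0.25·(-2) = -2; E[Basic plan] = 10. Not best-responding. ✗
The applicant (risk level low-risk), facing Premium plan: Full coverage gives 12, Partial coverage gives -2. Proposed Partial coverage is not best — profitable deviation exists. ✗
The applicant (risk level high-risk), facing Premium plan: Full coverage gives -2, Partial coverage gives 6. Proposed Partial coverage is best. ✓

No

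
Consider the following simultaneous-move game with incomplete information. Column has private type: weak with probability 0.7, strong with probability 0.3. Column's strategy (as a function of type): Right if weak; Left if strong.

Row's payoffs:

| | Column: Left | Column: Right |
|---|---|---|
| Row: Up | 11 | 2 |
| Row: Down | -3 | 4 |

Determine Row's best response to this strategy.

E[Up] = 0.7·(2) + 0.3·(11) = 4.7
E[Down] = 0.7·(4) + 0.3·(-3) = 1.9
Best response: Up (4.7 is the largest).

Up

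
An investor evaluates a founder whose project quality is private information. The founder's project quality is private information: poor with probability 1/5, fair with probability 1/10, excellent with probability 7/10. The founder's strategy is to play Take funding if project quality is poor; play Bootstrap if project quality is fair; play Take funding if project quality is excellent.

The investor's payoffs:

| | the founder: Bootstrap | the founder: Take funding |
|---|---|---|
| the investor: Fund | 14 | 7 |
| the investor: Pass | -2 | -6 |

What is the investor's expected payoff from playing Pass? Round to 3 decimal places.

E[Pass] = 1/5·(-6) + 1/10·(-2) + 7/10·(-6) = (-6/5) + (-1/5) + (-21/5) = -28/5

-5.600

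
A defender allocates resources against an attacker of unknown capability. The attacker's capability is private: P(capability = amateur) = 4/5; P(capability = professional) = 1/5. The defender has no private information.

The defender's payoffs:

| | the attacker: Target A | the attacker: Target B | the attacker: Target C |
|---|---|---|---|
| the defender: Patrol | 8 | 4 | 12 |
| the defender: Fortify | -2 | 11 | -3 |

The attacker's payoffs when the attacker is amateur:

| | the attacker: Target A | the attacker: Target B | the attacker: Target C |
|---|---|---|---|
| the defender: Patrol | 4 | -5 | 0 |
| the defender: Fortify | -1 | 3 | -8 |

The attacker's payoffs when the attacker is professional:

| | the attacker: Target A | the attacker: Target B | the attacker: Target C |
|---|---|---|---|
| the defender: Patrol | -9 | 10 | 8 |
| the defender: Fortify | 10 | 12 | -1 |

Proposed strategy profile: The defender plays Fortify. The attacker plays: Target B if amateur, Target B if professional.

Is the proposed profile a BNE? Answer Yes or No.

Yes

The defender plays Fortify: E[Fortify] = 4/5·(11) + 1/5·(11) = 11; E[Patrol] = 4. Best-responding. ✓
The attacker (capability amateur), facing Fortify: Target A gives -1, Target B gives 3, Target C gives -8. Proposed Target B is best. ✓
The attacker (capability professional), facing Fortify: Target A gives 10, Target B gives 12, Target C gives -1. Proposed Target B is best. ✓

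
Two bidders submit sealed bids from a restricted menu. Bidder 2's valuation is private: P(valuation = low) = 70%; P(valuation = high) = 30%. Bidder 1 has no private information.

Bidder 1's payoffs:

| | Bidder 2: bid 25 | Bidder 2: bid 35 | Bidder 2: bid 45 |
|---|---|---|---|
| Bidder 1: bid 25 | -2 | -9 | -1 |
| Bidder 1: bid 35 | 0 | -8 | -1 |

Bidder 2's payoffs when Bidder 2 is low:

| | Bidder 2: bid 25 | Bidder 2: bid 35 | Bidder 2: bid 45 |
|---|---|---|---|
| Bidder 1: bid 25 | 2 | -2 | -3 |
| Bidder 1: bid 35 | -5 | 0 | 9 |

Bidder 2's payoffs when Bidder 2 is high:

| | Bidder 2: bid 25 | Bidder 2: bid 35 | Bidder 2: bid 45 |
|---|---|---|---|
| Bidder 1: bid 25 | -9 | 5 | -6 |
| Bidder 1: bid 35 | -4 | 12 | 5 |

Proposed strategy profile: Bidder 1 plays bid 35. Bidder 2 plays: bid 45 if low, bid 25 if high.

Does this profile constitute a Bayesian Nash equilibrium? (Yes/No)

Bidder 1 plays bid 35: E[bid 35] = 0.7·(-1) + 0.3·(0) = -0.7; E[bid 25] = -1.3. Best-responding. ✓
Bidder 2 (valuation low), facing bid 35: bid 25 gives -5, bid 35 gives 0, bid 45 gives 9. Proposed bid 45 is best. ✓
Bidder 2 (valuation high), facing bid 35: bid 25 gives -4, bid 35 gives 12, bid 45 gives 5. Proposed bid 25 is not best — profitable deviation exists. ✗

No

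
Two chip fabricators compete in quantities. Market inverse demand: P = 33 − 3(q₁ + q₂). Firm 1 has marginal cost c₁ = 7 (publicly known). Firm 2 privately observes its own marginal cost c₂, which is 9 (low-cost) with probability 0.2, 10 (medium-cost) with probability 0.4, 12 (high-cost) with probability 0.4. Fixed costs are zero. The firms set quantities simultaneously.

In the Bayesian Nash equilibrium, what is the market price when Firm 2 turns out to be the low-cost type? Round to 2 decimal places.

16.07

Type-c best response for Firm 2: q₂(c) = (33 − c)/6 − q₁/2.
Firm 1 maximizes expected profit; its first-order condition is 33 − 6q₁ − 3E[q₂] − 7 = 0.
Substituting E[q₂] and solving: E[c₂] = 10.6, so q₁ = (33 − 2·7 + 10.6)/9 = 3.28889.
q₂(low-cost) = 2.35556, so P = 33 − 3·(3.28889 + 2.35556) = 16.0667.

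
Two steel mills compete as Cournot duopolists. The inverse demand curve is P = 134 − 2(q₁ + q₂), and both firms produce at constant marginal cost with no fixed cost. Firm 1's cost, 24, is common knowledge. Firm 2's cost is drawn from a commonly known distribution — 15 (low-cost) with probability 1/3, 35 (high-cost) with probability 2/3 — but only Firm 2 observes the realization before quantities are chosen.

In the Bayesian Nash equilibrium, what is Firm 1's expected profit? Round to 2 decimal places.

726.23

Each type of Firm 2 best-responds to q₁; Firm 1 best-responds to the expected q₂ over Firm 2's types.
Firm 2 with cost c maximizes (134 − 2(q₁+q₂) − c)·q₂, giving q₂(c) = (134 − c − 2q₁)/4.
E[c₂] = 1/3·15 + 2/3·35 = 28.3333
Firm 1's FOC against E[q₂] yields q₁ = (134 − 2·24 + E[c₂])/6 = (134 − 48 + 28.3333)/6 = 19.0556.
E[P] = 134 − 2·(q₁ + E[q₂]) = 62.1111; Firm 1's expected profit = (E[P] − 24)·q₁ = (62.1111 − 24)·19.0556 = 726.228.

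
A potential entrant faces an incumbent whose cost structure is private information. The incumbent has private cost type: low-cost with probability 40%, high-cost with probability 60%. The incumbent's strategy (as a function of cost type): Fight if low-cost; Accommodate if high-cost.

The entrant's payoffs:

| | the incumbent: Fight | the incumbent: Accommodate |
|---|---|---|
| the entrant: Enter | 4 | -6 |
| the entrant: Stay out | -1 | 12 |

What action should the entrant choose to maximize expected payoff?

Stay out

Compute the entrant's expected payoff for each action, taking the expectation over the incumbent's type.
E[Enter] = 0.4·(4) + 0.6·(-6) = -2
E[Stay out] = 0.4·(-1) + 0.6·(12) = 6.8
Best response: Stay out (6.8 is the largest).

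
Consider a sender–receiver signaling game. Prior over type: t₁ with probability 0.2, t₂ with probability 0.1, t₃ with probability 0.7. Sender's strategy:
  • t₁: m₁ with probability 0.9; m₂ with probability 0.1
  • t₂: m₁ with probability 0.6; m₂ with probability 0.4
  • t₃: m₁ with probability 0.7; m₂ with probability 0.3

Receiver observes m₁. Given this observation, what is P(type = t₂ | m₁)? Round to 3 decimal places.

P(m₁) = 0.2·0.9 + 0.1·0.6 + 0.7·0.7 = 0.73
P(t₂ | m₁) = (0.1·0.6) / 0.73 = 0.06 / 0.73 = 0.0821918

0.082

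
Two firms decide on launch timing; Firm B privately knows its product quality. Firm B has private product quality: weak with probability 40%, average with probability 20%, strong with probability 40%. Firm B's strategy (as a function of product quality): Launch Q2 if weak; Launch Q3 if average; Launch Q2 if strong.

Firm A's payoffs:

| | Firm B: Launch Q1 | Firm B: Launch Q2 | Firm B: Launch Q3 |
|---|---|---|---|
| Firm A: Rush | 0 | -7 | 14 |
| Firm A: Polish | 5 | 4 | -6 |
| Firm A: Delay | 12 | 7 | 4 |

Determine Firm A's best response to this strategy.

E[Rush] = 0.4·(-7) + 0.2·(14) + 0.4·(-7) = -2.8
E[Polish] = 0.4·(4) + 0.2·(-6) + 0.4·(4) = 2
E[Delay] = 0.4·(7) + 0.2·(4) + 0.4·(7) = 6.4
Best response: Delay (6.4 is the largest).

Delay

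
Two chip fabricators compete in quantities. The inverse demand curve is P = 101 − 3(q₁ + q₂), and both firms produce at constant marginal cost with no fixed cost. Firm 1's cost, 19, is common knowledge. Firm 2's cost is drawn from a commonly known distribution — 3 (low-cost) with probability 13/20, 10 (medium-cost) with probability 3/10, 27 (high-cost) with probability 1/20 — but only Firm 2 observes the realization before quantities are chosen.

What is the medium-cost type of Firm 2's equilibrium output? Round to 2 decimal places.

11.32

Each type of Firm 2 best-responds to q₁; Firm 1 best-responds to the expected q₂ over Firm 2's types.
Firm 2 with cost c maximizes (101 − 3(q₁+q₂) − c)·q₂, giving q₂(c) = (101 − c − 3q₁)/6.
E[c₂] = 13/20·3 + 3/10·10 + 1/20·27 = 6.3
Firm 1's FOC against E[q₂] yields q₁ = (101 − 2·19 + E[c₂])/9 = (101 − 38 + 6.3)/9 = 7.7.
q₂(medium-cost) = (101 − 10 − 3·7.7)/6 = 11.3167.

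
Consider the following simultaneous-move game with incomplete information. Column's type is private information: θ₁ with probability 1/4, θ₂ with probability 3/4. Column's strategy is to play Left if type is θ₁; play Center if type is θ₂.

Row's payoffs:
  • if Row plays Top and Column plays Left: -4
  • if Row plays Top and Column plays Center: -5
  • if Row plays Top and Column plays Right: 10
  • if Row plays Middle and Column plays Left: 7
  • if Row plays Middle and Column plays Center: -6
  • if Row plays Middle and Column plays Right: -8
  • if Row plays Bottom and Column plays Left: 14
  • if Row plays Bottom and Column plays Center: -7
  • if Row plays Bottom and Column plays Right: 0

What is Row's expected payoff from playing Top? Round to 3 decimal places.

E[Top] = 1/4·(-4) + 3/4·(-5) = (-1) + (-15/4) = -19/4

-4.750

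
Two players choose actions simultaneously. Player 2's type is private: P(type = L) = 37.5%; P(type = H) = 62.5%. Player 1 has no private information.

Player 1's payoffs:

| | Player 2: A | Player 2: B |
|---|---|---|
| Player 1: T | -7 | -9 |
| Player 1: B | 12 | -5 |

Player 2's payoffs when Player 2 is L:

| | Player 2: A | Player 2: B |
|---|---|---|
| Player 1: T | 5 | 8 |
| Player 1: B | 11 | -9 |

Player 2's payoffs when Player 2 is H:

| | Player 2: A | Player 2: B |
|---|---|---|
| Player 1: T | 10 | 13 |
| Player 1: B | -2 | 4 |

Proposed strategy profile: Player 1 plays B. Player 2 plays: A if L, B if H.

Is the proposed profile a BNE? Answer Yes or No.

Yes

Player 1 plays B: E[B] = 0.375·(12) + 0.625·(-5) = 1.375; E[T] = -8.25. Best-responding. ✓
Player 2 (type L), facing B: A gives 11, B gives -9. Proposed A is best. ✓
Player 2 (type H), facing B: A gives -2, B gives 4. Proposed B is best. ✓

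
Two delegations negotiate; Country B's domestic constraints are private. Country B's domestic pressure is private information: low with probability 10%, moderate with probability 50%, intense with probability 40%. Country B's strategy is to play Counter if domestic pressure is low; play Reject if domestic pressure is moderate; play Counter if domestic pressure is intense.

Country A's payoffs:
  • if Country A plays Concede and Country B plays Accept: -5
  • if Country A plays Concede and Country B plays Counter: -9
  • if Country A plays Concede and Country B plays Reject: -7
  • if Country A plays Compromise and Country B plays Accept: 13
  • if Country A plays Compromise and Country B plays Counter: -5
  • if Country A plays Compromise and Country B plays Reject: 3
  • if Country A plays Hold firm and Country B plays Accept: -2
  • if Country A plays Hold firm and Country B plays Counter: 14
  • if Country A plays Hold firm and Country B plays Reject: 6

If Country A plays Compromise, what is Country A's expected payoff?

-1

E[Compromise] = 0.1·(-5) + 0.5·3 + 0.4·(-5) = (-0.5) + 1.5 + (-2) = -1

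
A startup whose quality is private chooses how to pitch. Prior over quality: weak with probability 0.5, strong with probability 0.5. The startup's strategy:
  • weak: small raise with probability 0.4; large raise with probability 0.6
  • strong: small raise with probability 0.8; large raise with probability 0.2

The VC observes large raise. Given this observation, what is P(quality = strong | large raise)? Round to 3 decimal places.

0.250

P(large raise) = 0.5·0.6 + 0.5·0.2 = 0.4
P(strong | large raise) = (0.5·0.2) / 0.4 = 0.1 / 0.4 = 0.25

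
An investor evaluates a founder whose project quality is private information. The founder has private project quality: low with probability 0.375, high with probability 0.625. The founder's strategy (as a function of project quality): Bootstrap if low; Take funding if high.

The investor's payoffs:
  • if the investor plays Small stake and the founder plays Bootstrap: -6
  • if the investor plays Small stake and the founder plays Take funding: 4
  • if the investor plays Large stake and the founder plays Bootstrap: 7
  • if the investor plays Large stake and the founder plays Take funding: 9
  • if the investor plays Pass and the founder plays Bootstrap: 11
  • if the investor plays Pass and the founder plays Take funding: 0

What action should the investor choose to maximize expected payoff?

Compute the investor's expected payoff for each action, taking the expectation over the founder's type.
E[Small stake] = 0.375·(-6) + 0.625·(4) = 0.25
E[Large stake] = 0.375·(7) + 0.625·(9) = 8.25
E[Pass] = 0.375·(11) + 0.625·(0) = 4.125
Best response: Large stake (8.25 is the largest).

Large stake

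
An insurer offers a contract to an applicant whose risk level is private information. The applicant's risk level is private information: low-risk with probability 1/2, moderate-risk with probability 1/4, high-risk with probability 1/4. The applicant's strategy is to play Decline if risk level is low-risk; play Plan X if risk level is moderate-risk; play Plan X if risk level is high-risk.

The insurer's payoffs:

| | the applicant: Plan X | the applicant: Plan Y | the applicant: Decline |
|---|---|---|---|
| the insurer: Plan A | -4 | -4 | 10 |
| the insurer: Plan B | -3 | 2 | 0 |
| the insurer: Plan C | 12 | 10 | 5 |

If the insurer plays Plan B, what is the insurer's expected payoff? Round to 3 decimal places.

E[Plan B] = 1/2·0 + 1/4·(-3) + 1/4·(-3) = 0 + (-3/4) + (-3/4) = -3/2

-1.500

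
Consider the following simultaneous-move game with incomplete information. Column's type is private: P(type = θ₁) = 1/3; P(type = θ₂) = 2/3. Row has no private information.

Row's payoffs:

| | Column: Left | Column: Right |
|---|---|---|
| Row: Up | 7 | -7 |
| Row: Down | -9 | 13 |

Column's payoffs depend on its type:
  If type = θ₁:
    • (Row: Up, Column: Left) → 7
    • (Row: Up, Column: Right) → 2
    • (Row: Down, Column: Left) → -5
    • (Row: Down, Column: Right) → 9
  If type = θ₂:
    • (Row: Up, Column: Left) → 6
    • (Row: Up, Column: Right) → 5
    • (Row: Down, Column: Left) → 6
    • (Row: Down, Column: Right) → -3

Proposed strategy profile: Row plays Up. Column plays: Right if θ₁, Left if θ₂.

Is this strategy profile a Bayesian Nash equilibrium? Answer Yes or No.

No

Row plays Up: E[Up] = 1/3·(-7) + 2/3·(7) = 7/3; E[Down] = -5/3. Best-responding. ✓
Column (type θ₁), facing Up: Left gives 7, Right gives 2. Proposed Right is not best — profitable deviation exists. ✗
Column (type θ₂), facing Up: Left gives 6, Right gives 5. Proposed Left is best. ✓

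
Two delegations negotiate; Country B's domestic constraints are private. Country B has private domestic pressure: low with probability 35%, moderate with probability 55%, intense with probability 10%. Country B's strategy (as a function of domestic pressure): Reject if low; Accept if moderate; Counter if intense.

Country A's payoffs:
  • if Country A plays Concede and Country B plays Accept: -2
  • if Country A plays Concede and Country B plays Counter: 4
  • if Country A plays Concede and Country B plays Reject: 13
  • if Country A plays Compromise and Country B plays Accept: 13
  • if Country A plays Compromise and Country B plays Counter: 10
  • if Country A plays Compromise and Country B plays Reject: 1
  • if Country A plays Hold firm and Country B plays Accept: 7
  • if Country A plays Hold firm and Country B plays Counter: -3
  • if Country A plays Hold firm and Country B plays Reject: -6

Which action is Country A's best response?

Compromise

E[Concede] = 0.35·(13) + 0.55·(-2) + 0.1·(4) = 3.85
E[Compromise] = 0.35·(1) + 0.55·(13) + 0.1·(10) = 8.5
E[Hold firm] = 0.35·(-6) + 0.55·(7) + 0.1·(-3) = 1.45
Best response: Compromise (8.5 is the largest).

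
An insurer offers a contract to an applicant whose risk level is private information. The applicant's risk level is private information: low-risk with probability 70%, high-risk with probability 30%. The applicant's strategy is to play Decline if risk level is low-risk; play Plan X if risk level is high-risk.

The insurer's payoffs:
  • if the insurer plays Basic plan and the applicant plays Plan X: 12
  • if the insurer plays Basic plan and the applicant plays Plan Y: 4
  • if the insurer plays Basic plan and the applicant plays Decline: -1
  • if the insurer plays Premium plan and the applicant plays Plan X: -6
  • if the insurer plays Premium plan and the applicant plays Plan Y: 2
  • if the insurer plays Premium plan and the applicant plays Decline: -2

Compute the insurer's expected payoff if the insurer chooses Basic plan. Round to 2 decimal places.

2.90

E[Basic plan] = 0.7·(-1) + 0.3·12 = (-0.7) + 3.6 = 2.9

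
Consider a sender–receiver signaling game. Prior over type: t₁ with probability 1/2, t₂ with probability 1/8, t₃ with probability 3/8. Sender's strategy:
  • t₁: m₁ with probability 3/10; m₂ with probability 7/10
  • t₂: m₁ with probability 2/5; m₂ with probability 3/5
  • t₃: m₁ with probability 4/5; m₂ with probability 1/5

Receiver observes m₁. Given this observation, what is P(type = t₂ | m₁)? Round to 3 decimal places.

0.100

P(m₁) = (1/2)·(3/10) + (1/8)·(2/5) + (3/8)·(4/5) = 1/2
P(t₂ | m₁) = ((1/8)·(2/5)) / (1/2) = (1/20) / (1/2) = 1/10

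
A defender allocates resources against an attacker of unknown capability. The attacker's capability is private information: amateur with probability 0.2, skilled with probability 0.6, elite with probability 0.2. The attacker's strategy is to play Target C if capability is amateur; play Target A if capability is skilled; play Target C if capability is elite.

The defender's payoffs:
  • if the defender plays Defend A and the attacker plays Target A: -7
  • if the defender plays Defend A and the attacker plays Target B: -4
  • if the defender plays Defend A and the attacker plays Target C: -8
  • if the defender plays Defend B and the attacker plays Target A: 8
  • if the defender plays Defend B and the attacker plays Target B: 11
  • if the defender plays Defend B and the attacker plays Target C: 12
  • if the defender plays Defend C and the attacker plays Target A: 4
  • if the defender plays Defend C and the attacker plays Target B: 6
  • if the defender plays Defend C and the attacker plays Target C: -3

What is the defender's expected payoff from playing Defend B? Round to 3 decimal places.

E[Defend B] = 0.2·12 + 0.6·8 + 0.2·12 = 2.4 + 4.8 + 2.4 = 9.6

9.600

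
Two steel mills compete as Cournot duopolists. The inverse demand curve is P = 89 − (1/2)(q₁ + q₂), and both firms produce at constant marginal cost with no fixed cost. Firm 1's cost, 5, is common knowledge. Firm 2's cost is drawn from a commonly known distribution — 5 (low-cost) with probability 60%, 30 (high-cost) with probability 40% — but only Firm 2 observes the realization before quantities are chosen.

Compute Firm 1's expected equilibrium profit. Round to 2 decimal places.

1963.56

Type-c best response for Firm 2: q₂(c) = (89 − c) − q₁/2.
Firm 1 maximizes expected profit; its first-order condition is 89 − q₁ − (1/2)E[q₂] − 5 = 0.
Substituting E[q₂] and solving: E[c₂] = 15, so q₁ = (89 − 2·5 + 15)/(3/2) = 62.6667.
E[P] = 89 − (1/2)·(q₁ + E[q₂]) = 36.3333; Firm 1's expected profit = (E[P] − 5)·q₁ = (36.3333 − 5)·62.6667 = 1963.56.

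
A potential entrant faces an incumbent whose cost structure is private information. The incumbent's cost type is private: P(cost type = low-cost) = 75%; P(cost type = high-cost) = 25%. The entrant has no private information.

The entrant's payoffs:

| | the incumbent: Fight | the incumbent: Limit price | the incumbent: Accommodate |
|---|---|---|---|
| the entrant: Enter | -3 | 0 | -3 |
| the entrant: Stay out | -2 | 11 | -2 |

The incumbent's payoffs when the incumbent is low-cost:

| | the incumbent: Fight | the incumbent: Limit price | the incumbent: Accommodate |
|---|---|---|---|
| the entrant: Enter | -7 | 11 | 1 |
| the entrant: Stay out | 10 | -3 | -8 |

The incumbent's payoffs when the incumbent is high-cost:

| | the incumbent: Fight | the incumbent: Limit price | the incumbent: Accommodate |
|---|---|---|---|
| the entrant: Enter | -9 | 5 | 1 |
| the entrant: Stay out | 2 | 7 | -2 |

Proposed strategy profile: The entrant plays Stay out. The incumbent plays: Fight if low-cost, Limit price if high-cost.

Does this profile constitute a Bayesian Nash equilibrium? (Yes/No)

Yes

A profile is a BNE iff every type of every player is best-responding given beliefs about the other side.
The entrant plays Stay out: E[Stay out] = 0.75·(-2) + 0.25·(11) = 1.25; E[Enter] = -2.25. Best-responding. ✓
The incumbent (cost type low-cost), facing Stay out: Fight gives 10, Limit price gives -3, Accommodate gives -8. Proposed Fight is best. ✓
The incumbent (cost type high-cost), facing Stay out: Fight gives 2, Limit price gives 7, Accommodate gives -2. Proposed Limit price is best. ✓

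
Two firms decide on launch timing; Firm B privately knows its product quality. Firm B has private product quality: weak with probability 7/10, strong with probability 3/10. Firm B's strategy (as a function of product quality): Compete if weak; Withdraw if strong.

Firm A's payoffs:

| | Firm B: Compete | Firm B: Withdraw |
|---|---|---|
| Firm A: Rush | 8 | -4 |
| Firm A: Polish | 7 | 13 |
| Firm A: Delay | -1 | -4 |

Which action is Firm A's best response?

E[Rush] = 7/10·(8) + 3/10·(-4) = 22/5
E[Polish] = 7/10·(7) + 3/10·(13) = 44/5
E[Delay] = 7/10·(-1) + 3/10·(-4) = -19/10
Best response: Polish (44/5 is the largest).

Polish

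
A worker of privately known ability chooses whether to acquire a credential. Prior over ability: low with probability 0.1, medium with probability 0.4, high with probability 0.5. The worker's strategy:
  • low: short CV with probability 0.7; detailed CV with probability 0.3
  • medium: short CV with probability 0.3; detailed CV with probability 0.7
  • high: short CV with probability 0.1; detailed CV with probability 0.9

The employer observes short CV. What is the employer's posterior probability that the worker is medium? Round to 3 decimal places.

P(short CV) = 0.1·0.7 + 0.4·0.3 + 0.5·0.1 = 0.24
P(medium | short CV) = (0.4·0.3) / 0.24 = 0.12 / 0.24 = 0.5

0.500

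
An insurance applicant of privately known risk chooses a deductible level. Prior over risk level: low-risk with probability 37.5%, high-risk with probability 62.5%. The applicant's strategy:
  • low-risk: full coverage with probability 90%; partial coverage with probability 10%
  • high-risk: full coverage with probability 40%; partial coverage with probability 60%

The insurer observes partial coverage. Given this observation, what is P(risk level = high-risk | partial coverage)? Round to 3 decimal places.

P(partial coverage) = 0.375·0.1 + 0.625·0.6 = 0.4125
P(high-risk | partial coverage) = (0.625·0.6) / 0.4125 = 0.375 / 0.4125 = 0.909091

0.909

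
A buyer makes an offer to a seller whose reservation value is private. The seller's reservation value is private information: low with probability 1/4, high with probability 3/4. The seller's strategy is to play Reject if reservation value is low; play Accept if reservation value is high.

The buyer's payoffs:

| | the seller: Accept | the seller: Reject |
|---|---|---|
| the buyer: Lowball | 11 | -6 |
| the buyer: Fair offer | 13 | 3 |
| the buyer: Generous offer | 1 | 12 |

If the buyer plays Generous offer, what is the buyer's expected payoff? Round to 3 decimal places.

3.750

E[Generous offer] = 1/4·12 + 3/4·1 = 3 + 3/4 = 15/4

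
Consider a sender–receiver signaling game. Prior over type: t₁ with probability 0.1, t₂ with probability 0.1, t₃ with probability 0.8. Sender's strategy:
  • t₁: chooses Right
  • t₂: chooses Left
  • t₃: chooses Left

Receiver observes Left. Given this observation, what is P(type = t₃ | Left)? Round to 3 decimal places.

P(Left) = 0.1·0 + 0.1·1 + 0.8·1 = 0.9
P(t₃ | Left) = (0.8·1) / 0.9 = 0.8 / 0.9 = 0.888889

0.889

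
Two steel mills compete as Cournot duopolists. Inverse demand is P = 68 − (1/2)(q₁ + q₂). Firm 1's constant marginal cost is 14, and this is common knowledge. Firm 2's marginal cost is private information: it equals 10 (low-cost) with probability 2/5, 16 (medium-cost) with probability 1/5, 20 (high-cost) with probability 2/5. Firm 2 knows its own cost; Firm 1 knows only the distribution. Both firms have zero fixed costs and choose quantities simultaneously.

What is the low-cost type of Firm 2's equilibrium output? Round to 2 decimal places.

39.60

Firm 2 with cost c maximizes (68 − (1/2)(q₁+q₂) − c)·q₂, giving q₂(c) = (68 − c − (1/2)q₁).
E[c₂] = 2/5·10 + 1/5·16 + 2/5·20 = 15.2
Firm 1's FOC against E[q₂] yields q₁ = (68 − 2·14 + E[c₂])/(3/2) = (68 − 28 + 15.2)/(3/2) = 36.8.
q₂(low-cost) = (68 − 10 − (1/2)·36.8) = 39.6.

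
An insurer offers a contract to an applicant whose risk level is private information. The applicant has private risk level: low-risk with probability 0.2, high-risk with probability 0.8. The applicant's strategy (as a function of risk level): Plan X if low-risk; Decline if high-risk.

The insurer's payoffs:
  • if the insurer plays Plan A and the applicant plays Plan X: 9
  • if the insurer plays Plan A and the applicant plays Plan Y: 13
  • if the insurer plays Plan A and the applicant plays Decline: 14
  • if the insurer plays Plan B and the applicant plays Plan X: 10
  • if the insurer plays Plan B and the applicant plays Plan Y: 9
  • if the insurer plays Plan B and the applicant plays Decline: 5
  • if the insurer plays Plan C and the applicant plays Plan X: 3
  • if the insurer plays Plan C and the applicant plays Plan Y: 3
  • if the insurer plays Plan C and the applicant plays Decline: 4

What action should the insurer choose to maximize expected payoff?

E[Plan A] = 0.2·(9) + 0.8·(14) = 13
E[Plan B] = 0.2·(10) + 0.8·(5) = 6
E[Plan C] = 0.2·(3) + 0.8·(4) = 3.8
Best response: Plan A (13 is the largest).

Plan A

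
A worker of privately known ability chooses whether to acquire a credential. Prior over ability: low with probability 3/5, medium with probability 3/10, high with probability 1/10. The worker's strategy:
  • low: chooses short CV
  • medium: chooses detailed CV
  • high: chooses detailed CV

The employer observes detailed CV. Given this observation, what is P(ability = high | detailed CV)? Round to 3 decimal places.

0.250

Apply Bayes' rule using the sender's strategy as the likelihood.
P(detailed CV) = (3/5)·0 + (3/10)·1 + (1/10)·1 = 2/5
P(high | detailed CV) = ((1/10)·1) / (2/5) = (1/10) / (2/5) = 1/4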